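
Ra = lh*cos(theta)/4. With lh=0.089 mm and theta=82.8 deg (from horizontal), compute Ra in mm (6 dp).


Ra = 0.089 * cos(82.8) / 4 = 0.002789 mm


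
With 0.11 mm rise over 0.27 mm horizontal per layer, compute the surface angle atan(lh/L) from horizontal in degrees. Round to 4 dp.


angle = atan(0.11/0.27) = 22.1663 degrees


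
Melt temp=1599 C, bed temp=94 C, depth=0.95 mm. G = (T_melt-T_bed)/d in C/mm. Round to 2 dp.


G = (1599-94)/0.95 = 1584.21 C/mm


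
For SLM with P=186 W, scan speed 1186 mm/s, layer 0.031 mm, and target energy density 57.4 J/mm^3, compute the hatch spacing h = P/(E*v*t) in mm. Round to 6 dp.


h = 186 / (57.4*1186*0.031) = 0.088136 mm


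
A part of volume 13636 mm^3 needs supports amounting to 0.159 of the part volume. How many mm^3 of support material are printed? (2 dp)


V_support = 13636 * 0.159 = 2168.12 mm^3


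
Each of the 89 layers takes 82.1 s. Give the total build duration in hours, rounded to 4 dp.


t = 89 * 82.1 / 3600 = 2.0297 hrs


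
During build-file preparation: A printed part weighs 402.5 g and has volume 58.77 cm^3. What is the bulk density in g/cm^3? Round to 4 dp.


rho = 402.5 / 58.77 = 6.8487 g/cm^3


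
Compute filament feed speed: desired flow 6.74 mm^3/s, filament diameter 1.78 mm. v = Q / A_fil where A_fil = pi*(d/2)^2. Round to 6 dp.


A = pi*(1.78/2)^2 = 2.488456
v = 6.74 / 2.488456 = 2.708507 mm/s


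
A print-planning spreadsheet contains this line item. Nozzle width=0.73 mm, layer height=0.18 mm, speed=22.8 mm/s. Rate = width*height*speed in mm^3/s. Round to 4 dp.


Rate = 0.73 * 0.18 * 22.8 = 2.9959 mm^3/s


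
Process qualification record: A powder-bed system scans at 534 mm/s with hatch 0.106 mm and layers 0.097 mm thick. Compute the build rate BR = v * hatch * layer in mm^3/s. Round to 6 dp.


Rate = 534 * 0.106 * 0.097 = 5.490588 mm^3/s


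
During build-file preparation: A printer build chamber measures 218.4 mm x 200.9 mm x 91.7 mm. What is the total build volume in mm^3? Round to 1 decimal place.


V = 218.4 * 200.9 * 91.7 = 4023480.6 mm^3


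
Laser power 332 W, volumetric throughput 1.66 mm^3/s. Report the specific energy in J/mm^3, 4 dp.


SE = 332 / 1.66 = 200.0 J/mm^3


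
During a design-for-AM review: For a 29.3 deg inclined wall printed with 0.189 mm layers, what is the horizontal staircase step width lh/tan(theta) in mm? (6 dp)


step = 0.189 / tan(29.3) = 0.336794 mm


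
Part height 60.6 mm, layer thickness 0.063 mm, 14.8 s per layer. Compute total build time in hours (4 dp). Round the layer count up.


Layers = ceil(60.6/0.063) = 962
t = 962 * 14.8 / 3600 = 3.9549 hrs


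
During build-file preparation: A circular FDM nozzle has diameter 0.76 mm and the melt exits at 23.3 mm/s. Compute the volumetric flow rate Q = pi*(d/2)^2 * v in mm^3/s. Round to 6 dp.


A = pi*(0.76/2)^2 = 0.45364598 mm^2
Q = 0.45364598 * 23.3 = 10.569951 mm^3/s


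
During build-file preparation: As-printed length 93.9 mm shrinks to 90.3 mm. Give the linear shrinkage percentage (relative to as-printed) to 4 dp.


Shrinkage = ((93.9-90.3)/93.9)*100 = 3.8339 %


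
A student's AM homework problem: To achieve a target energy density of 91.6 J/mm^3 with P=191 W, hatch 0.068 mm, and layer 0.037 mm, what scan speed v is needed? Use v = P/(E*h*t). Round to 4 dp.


v = 191 / (91.6*0.068*0.037) = 828.7571 mm/s


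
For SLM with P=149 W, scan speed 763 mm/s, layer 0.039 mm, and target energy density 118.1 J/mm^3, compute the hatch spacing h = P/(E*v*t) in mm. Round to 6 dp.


h = 149 / (118.1*763*0.039) = 0.042398 mm


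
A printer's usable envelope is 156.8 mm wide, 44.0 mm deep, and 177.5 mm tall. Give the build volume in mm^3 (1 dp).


V = 156.8 * 44.0 * 177.5 = 1224608.0 mm^3


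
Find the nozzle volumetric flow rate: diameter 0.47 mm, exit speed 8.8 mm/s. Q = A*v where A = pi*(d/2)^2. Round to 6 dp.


A = pi*(0.47/2)^2 = 0.17349445 mm^2
Q = 0.17349445 * 8.8 = 1.526751 mm^3/s


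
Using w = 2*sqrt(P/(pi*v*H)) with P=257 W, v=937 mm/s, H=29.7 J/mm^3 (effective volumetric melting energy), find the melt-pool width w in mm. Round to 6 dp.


w = 2*sqrt(257/(pi*937*29.7)) = 0.108436 mm


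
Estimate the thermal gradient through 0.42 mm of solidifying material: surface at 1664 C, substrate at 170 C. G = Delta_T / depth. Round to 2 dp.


G = (1664-170)/0.42 = 3557.14 C/mm


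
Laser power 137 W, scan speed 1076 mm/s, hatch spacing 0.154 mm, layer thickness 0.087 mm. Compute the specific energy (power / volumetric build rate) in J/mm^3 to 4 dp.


Build rate = 1076 * 0.154 * 0.087 = 14.416248 mm^3/s
SE = 137 / 14.416248 = 9.5032 J/mm^3


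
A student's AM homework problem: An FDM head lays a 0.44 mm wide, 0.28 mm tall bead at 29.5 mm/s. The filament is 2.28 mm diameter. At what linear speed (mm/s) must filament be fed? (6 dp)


Q = 0.44 * 0.28 * 29.5 = 3.6344 mm^3/s
A_fil = pi*(2.28/2)^2 = 4.08281381 mm^2
v_feed = 3.6344 / 4.08281381 = 0.89017 mm/s


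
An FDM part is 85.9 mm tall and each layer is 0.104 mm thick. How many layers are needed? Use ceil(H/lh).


Layers = ceil(85.9/0.104) = 826


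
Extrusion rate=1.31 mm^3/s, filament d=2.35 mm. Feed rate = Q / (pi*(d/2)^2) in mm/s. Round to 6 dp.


A = pi*(2.35/2)^2 = 4.337361
v = 1.31 / 4.337361 = 0.302027 mm/s


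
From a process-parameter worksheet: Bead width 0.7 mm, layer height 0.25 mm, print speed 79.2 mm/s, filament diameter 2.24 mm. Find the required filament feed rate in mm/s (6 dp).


Q = 0.7 * 0.25 * 79.2 = 13.86 mm^3/s
A_fil = pi*(2.24/2)^2 = 3.94081382 mm^2
v_feed = 13.86 / 3.94081382 = 3.51704 mm/s


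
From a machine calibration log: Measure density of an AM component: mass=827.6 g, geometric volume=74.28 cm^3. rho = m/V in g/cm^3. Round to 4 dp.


rho = 827.6 / 74.28 = 11.1416 g/cm^3


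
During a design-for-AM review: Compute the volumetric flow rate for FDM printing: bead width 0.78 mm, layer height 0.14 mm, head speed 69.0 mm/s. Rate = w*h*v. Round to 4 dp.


Rate = 0.78 * 0.14 * 69.0 = 7.5348 mm^3/s


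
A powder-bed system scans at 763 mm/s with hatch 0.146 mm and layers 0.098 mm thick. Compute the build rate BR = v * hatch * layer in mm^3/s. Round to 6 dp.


Rate = 763 * 0.146 * 0.098 = 10.917004 mm^3/s


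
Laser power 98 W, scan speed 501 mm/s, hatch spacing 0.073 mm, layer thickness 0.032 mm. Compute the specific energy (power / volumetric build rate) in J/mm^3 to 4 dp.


Build rate = 501 * 0.073 * 0.032 = 1.170336 mm^3/s
SE = 98 / 1.170336 = 83.7366 J/mm^3


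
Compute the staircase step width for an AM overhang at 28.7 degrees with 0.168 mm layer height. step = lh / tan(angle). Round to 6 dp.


step = 0.168 / tan(28.7) = 0.306858 mm


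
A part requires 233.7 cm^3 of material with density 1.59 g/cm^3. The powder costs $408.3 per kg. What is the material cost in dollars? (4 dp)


Mass = 233.7*1.59/1000 = 0.371583 kg
Cost = 0.371583 * 408.3 = 151.7173 $


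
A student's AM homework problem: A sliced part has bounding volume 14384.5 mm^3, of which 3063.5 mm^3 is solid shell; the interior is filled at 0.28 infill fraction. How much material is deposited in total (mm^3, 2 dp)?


V_infill = (14384.5 - 3063.5) * 0.28 = 3169.88
V_total = 3063.5 + 3169.88 = 6233.38 mm^3


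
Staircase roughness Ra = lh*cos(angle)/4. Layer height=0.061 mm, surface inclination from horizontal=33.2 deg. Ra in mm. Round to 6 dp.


Ra = 0.061 * cos(33.2) / 4 = 0.012761 mm


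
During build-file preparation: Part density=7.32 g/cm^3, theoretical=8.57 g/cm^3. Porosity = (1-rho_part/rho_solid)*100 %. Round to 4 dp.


Porosity = (1-7.32/8.57)*100 = 14.5858 %


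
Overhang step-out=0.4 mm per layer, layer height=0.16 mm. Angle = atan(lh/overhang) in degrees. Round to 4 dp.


angle = atan(0.16/0.4) = 21.8014 degrees


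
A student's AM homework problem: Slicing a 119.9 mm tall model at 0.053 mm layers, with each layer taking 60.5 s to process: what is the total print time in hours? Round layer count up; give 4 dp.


Layers = ceil(119.9/0.053) = 2263
t = 2263 * 60.5 / 3600 = 38.031 hrs


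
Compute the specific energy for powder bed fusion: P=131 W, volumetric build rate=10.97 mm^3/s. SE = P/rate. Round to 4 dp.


SE = 131 / 10.97 = 11.9417 J/mm^3


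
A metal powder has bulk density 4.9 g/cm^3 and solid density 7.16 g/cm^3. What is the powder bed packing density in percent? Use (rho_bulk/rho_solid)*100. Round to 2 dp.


Packing = (4.9/7.16)*100 = 68.44 %


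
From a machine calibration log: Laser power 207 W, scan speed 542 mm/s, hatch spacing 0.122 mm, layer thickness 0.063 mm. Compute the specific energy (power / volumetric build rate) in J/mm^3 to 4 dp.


Build rate = 542 * 0.122 * 0.063 = 4.165812 mm^3/s
SE = 207 / 4.165812 = 49.6902 J/mm^3


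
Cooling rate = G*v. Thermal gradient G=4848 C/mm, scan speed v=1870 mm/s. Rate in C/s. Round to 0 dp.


CR = 4848 * 1870 = 9065760 C/s


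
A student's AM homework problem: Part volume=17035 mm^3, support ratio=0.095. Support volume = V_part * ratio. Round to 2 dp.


V_support = 17035 * 0.095 = 1618.33 mm^3


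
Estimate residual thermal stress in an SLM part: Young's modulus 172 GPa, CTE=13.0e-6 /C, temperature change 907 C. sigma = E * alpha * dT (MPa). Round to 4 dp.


sigma = 172*1000 * 13.0e-6 * 907 = 2028.052 MPa


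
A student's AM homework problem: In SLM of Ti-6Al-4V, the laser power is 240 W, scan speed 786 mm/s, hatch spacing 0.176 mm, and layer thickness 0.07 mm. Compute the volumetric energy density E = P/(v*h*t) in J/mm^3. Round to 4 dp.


E = 240 / (786*0.176*0.07) = 24.7844 J/mm^3


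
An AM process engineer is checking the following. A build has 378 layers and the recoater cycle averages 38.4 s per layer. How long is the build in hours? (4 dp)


t = 378 * 38.4 / 3600 = 4.032 hrs


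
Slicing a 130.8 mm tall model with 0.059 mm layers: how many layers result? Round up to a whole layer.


Layers = ceil(130.8/0.059) = 2217


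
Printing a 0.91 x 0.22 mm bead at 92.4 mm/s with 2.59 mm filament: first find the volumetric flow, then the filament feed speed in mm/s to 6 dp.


Q = 0.91 * 0.22 * 92.4 = 18.49848 mm^3/s
A_fil = pi*(2.59/2)^2 = 5.26852942 mm^2
v_feed = 18.49848 / 5.26852942 = 3.511128 mm/s


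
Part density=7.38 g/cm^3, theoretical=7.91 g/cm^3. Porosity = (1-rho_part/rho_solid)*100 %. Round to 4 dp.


Porosity = (1-7.38/7.91)*100 = 6.7004 %


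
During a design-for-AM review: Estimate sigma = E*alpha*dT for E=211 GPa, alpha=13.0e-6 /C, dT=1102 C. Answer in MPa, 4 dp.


sigma = 211*1000 * 13.0e-6 * 1102 = 3022.786 MPa


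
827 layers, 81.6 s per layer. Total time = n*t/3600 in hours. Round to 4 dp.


t = 827 * 81.6 / 3600 = 18.7453 hrs


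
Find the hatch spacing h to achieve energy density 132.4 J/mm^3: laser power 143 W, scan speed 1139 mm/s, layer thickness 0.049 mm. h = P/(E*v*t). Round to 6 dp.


h = 143 / (132.4*1139*0.049) = 0.019352 mm


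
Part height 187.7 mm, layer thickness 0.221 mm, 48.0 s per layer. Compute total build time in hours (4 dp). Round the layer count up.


Layers = ceil(187.7/0.221) = 850
t = 850 * 48.0 / 3600 = 11.3333 hrs


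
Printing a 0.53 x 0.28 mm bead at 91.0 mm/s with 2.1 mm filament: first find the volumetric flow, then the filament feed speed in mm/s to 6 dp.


Q = 0.53 * 0.28 * 91.0 = 13.5044 mm^3/s
A_fil = pi*(2.1/2)^2 = 3.4636059 mm^2
v_feed = 13.5044 / 3.4636059 = 3.898942 mm/s


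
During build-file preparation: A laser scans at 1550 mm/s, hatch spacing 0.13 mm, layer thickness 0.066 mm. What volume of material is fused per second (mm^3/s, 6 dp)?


Rate = 1550 * 0.13 * 0.066 = 13.299 mm^3/s


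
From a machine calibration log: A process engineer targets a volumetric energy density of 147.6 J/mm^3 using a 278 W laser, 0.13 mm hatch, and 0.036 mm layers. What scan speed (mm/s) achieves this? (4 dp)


v = 278 / (147.6*0.13*0.036) = 402.4506 mm/s


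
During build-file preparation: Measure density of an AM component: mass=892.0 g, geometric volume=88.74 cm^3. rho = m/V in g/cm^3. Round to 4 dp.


rho = 892.0 / 88.74 = 10.0518 g/cm^3


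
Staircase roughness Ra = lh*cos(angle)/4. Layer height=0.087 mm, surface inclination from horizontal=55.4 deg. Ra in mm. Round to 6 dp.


Ra = 0.087 * cos(55.4) / 4 = 0.012351 mm


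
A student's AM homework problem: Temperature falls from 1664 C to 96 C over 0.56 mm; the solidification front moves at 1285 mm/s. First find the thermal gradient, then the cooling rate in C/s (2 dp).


G = (1664-96)/0.56 = 2800.0 C/mm
CR = 2800.0 * 1285 = 3598000.0 C/s


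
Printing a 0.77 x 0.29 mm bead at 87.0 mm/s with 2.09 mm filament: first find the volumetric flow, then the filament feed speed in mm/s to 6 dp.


Q = 0.77 * 0.29 * 87.0 = 19.4271 mm^3/s
A_fil = pi*(2.09/2)^2 = 3.43069772 mm^2
v_feed = 19.4271 / 3.43069772 = 5.662726 mm/s


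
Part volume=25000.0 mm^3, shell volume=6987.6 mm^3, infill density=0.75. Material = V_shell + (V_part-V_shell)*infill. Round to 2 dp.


V_infill = (25000.0 - 6987.6) * 0.75 = 13509.3
V_total = 6987.6 + 13509.3 = 20496.9 mm^3


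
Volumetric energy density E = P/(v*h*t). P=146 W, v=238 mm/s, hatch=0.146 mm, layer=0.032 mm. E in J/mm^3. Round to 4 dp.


E = 146 / (238*0.146*0.032) = 131.3025 J/mm^3


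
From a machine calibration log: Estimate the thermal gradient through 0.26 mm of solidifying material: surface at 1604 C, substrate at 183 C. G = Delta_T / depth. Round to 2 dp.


G = (1604-183)/0.26 = 5465.38 C/mm


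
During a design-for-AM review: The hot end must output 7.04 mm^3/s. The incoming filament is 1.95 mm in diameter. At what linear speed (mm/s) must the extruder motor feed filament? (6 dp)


A = pi*(1.95/2)^2 = 2.986477
v = 7.04 / 2.986477 = 2.357293 mm/s


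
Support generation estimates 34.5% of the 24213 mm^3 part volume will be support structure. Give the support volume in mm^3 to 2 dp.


V_support = 24213 * 0.345 = 8353.49 mm^3


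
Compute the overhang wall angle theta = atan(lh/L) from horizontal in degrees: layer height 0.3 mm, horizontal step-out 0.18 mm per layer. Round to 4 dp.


angle = atan(0.3/0.18) = 59.0362 degrees


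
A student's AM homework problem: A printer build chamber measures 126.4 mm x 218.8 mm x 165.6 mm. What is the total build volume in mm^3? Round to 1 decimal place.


V = 126.4 * 218.8 * 165.6 = 4579886.6 mm^3


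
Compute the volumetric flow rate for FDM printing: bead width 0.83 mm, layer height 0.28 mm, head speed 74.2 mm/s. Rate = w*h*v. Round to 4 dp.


Rate = 0.83 * 0.28 * 74.2 = 17.2441 mm^3/s


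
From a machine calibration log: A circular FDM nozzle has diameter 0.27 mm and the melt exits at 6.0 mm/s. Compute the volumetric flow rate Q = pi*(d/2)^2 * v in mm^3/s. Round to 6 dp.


A = pi*(0.27/2)^2 = 0.05725553 mm^2
Q = 0.05725553 * 6.0 = 0.343533 mm^3/s


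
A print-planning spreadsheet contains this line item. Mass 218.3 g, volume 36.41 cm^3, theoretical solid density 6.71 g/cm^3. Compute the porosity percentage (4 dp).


rho_part = 218.3 / 36.41 = 5.9956056 g/cm^3
Porosity = (1 - 5.9956056/6.71)*100 = 10.6467 %


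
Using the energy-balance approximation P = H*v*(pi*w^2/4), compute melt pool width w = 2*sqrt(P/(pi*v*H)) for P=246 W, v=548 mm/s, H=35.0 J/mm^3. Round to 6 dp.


w = 2*sqrt(246/(pi*548*35.0)) = 0.12779 mm


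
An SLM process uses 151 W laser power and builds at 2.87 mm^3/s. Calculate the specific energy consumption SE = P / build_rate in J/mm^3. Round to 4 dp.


SE = 151 / 2.87 = 52.6132 J/mm^3


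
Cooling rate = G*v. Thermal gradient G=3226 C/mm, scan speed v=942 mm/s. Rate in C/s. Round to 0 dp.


CR = 3226 * 942 = 3038892 C/s


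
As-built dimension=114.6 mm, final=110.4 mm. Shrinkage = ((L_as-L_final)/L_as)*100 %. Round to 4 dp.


Shrinkage = ((114.6-110.4)/114.6)*100 = 3.6649 %


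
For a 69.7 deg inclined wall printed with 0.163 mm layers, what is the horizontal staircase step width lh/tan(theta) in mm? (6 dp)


step = 0.163 / tan(69.7) = 0.060296 mm


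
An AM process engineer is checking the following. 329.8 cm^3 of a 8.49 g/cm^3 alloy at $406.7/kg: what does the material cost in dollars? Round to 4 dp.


Mass = 329.8*8.49/1000 = 2.800002 kg
Cost = 2.800002 * 406.7 = 1138.7608 $


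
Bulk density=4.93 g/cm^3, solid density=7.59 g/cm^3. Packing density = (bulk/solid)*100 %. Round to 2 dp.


Packing = (4.93/7.59)*100 = 64.95 %


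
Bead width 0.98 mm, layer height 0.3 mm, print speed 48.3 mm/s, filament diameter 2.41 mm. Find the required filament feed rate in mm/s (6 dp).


Q = 0.98 * 0.3 * 48.3 = 14.2002 mm^3/s
A_fil = pi*(2.41/2)^2 = 4.56167107 mm^2
v_feed = 14.2002 / 4.56167107 = 3.112938 mm/s


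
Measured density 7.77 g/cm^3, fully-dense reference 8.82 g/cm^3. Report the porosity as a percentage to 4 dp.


Porosity = (1-7.77/8.82)*100 = 11.9048 %


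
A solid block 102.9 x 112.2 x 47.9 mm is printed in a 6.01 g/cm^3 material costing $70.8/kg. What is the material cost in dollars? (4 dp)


V = 102.9 * 112.2 * 47.9 = 553023.702 mm^3 = 553.023702 cm^3
Mass = 553.023702 * 6.01 / 1000 = 3.32367245 kg
Cost = 3.32367245 * 70.8 = 235.316 $


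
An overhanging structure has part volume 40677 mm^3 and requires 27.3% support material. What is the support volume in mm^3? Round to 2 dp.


V_support = 40677 * 0.273 = 11104.82 mm^3


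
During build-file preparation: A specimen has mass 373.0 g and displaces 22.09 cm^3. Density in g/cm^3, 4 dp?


rho = 373.0 / 22.09 = 16.8855 g/cm^3


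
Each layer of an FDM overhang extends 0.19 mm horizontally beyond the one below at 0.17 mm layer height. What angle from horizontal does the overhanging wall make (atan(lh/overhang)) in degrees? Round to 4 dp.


angle = atan(0.17/0.19) = 41.8202 degrees


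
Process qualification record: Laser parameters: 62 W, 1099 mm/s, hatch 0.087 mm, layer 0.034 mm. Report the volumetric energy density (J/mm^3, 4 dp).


E = 62 / (1099*0.087*0.034) = 19.072 J/mm^3


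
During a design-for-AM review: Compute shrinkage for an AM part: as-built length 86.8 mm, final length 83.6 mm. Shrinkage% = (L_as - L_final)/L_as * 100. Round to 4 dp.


Shrinkage = ((86.8-83.6)/86.8)*100 = 3.6866 %


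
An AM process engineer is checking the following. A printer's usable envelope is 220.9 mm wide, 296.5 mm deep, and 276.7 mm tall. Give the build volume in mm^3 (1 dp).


V = 220.9 * 296.5 * 276.7 = 18122978.4 mm^3


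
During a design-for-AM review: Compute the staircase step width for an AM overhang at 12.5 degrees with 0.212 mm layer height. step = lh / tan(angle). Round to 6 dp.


step = 0.212 / tan(12.5) = 0.95627 mm


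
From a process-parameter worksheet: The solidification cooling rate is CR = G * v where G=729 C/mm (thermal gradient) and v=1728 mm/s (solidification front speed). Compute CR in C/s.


CR = 729 * 1728 = 1259712 C/s


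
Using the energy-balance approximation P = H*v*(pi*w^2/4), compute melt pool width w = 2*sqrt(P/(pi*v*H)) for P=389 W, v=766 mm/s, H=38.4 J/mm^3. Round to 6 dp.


w = 2*sqrt(389/(pi*766*38.4)) = 0.129763 mm


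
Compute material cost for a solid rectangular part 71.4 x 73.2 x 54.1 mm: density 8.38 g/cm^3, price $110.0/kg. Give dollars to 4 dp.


V = 71.4 * 73.2 * 54.1 = 282752.568 mm^3 = 282.752568 cm^3
Mass = 282.752568 * 8.38 / 1000 = 2.36946652 kg
Cost = 2.36946652 * 110.0 = 260.6413 $


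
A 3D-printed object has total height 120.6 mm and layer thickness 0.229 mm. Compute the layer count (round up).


Layers = ceil(120.6/0.229) = 527


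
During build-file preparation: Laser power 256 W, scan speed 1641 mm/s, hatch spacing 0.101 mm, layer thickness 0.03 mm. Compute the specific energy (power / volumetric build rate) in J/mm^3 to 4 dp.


Build rate = 1641 * 0.101 * 0.03 = 4.97223 mm^3/s
SE = 256 / 4.97223 = 51.486 J/mm^3


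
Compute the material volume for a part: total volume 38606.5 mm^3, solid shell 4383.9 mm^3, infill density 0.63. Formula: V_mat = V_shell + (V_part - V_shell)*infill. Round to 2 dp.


V_infill = (38606.5 - 4383.9) * 0.63 = 21560.24
V_total = 4383.9 + 21560.24 = 25944.14 mm^3


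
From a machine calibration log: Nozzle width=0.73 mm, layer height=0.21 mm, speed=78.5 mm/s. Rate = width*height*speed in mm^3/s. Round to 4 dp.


Rate = 0.73 * 0.21 * 78.5 = 12.0341 mm^3/s


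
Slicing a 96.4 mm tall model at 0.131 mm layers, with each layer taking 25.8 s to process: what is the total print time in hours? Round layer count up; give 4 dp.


Layers = ceil(96.4/0.131) = 736
t = 736 * 25.8 / 3600 = 5.2747 hrs


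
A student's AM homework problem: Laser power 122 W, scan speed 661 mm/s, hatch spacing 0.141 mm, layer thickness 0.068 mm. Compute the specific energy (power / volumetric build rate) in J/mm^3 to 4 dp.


Build rate = 661 * 0.141 * 0.068 = 6.337668 mm^3/s
SE = 122 / 6.337668 = 19.25 J/mm^3


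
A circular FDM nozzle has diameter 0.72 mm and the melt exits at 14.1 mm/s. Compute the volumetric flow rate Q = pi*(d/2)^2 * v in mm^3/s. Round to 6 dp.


A = pi*(0.72/2)^2 = 0.40715041 mm^2
Q = 0.40715041 * 14.1 = 5.740821 mm^3/s


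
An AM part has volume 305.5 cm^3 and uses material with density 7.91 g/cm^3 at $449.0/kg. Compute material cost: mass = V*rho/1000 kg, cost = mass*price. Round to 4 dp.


Mass = 305.5*7.91/1000 = 2.416505 kg
Cost = 2.416505 * 449.0 = 1085.0107 $


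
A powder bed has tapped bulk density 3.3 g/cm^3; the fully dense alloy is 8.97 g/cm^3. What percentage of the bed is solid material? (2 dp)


Packing = (3.3/8.97)*100 = 36.79 %


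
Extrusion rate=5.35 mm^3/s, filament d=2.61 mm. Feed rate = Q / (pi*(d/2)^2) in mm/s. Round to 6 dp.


A = pi*(2.61/2)^2 = 5.350211
v = 5.35 / 5.350211 = 0.999961 mm/s


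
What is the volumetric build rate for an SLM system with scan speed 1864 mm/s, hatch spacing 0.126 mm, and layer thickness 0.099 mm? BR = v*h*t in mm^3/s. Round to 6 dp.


Rate = 1864 * 0.126 * 0.099 = 23.251536 mm^3/s


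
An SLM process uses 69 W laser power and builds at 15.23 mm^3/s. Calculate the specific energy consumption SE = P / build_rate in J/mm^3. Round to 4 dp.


SE = 69 / 15.23 = 4.5305 J/mm^3


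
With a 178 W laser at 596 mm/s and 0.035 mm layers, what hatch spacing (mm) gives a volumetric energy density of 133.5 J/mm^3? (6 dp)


h = 178 / (133.5*596*0.035) = 0.063918 mm


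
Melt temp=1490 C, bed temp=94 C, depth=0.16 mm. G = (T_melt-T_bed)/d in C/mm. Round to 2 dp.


G = (1490-94)/0.16 = 8725.0 C/mm


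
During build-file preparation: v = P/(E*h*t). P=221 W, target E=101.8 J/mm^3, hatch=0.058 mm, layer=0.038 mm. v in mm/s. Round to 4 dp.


v = 221 / (101.8*0.058*0.038) = 984.9925 mm/s


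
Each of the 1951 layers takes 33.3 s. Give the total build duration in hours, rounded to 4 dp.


t = 1951 * 33.3 / 3600 = 18.0468 hrs


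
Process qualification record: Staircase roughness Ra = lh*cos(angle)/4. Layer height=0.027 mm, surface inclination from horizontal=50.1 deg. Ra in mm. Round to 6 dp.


Ra = 0.027 * cos(50.1) / 4 = 0.00433 mm


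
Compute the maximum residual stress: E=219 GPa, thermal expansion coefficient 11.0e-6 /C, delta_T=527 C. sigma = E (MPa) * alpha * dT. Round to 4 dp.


sigma = 219*1000 * 11.0e-6 * 527 = 1269.543 MPa


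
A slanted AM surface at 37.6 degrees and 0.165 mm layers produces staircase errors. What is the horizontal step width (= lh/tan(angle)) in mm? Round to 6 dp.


step = 0.165 / tan(37.6) = 0.214257 mm


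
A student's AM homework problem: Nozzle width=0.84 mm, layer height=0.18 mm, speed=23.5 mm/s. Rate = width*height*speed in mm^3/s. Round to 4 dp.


Rate = 0.84 * 0.18 * 23.5 = 3.5532 mm^3/s


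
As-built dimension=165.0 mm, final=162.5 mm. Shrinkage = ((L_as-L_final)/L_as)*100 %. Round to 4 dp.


Shrinkage = ((165.0-162.5)/165.0)*100 = 1.5152 %


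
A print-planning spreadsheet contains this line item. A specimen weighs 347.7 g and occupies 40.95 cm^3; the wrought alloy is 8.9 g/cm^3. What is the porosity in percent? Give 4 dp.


rho_part = 347.7 / 40.95 = 8.49084249 g/cm^3
Porosity = (1 - 8.49084249/8.9)*100 = 4.5973 %


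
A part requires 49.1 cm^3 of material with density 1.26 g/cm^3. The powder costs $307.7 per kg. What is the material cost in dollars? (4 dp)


Mass = 49.1*1.26/1000 = 0.061866 kg
Cost = 0.061866 * 307.7 = 19.0362 $


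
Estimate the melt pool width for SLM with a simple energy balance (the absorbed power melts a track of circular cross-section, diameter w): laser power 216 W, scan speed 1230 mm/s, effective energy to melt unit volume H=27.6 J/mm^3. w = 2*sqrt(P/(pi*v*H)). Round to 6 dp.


w = 2*sqrt(216/(pi*1230*27.6)) = 0.090007 mm


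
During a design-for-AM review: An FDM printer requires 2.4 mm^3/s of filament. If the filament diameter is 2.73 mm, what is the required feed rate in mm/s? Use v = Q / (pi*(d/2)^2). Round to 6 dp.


A = pi*(2.73/2)^2 = 5.853494
v = 2.4 / 5.853494 = 0.410012 mm/s


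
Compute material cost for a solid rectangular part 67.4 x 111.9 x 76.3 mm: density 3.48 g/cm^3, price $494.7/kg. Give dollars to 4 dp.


V = 67.4 * 111.9 * 76.3 = 575459.178 mm^3 = 575.459178 cm^3
Mass = 575.459178 * 3.48 / 1000 = 2.00259794 kg
Cost = 2.00259794 * 494.7 = 990.6852 $


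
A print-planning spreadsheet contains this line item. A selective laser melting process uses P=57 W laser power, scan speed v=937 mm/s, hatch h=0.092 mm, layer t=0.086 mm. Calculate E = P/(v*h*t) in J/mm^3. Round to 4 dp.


E = 57 / (937*0.092*0.086) = 7.6886 J/mm^3


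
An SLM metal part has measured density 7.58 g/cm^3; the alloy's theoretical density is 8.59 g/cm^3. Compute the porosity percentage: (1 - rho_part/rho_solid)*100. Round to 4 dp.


Porosity = (1-7.58/8.59)*100 = 11.7579 %


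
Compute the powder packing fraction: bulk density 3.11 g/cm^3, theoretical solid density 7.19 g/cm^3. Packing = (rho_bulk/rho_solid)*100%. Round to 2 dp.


Packing = (3.11/7.19)*100 = 43.25 %


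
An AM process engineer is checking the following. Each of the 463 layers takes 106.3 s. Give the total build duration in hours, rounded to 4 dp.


t = 463 * 106.3 / 3600 = 13.6714 hrs


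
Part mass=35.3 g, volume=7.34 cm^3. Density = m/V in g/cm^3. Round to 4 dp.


rho = 35.3 / 7.34 = 4.8093 g/cm^3


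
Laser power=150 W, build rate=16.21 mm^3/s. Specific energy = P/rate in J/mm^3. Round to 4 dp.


SE = 150 / 16.21 = 9.2535 J/mm^3


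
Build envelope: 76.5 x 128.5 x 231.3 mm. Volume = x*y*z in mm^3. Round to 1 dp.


V = 76.5 * 128.5 * 231.3 = 2273736.8 mm^3


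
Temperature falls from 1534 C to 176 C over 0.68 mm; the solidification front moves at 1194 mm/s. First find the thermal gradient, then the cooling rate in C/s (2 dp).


G = (1534-176)/0.68 = 1997.05882353 C/mm
CR = 1997.05882353 * 1194 = 2384488.24 C/s


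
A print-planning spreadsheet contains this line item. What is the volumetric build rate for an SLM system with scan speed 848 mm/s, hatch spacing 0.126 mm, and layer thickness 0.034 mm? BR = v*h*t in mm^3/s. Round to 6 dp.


Rate = 848 * 0.126 * 0.034 = 3.632832 mm^3/s


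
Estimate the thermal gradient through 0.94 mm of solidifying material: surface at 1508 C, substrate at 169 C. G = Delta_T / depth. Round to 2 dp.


G = (1508-169)/0.94 = 1424.47 C/mm


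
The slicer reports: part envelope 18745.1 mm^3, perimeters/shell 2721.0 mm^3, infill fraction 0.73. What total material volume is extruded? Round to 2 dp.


V_infill = (18745.1 - 2721.0) * 0.73 = 11697.59
V_total = 2721.0 + 11697.59 = 14418.59 mm^3


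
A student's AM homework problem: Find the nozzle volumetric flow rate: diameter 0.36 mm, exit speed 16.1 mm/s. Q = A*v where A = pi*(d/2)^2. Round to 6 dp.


A = pi*(0.36/2)^2 = 0.1017876 mm^2
Q = 0.1017876 * 16.1 = 1.63878 mm^3/s


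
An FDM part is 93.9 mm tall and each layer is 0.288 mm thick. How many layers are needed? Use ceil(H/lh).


Layers = ceil(93.9/0.288) = 327


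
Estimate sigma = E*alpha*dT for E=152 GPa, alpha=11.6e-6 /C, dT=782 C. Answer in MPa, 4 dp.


sigma = 152*1000 * 11.6e-6 * 782 = 1378.8224 MPa


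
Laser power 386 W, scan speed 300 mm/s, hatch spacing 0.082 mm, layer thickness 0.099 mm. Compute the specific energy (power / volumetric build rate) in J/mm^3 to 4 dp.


Build rate = 300 * 0.082 * 0.099 = 2.4354 mm^3/s
SE = 386 / 2.4354 = 158.4955 J/mm^3


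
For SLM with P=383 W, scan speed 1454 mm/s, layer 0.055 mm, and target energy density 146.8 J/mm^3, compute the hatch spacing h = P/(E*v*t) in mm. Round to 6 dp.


h = 383 / (146.8*1454*0.055) = 0.032625 mm


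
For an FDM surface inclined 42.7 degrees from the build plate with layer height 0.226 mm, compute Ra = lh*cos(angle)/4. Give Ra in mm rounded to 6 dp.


Ra = 0.226 * cos(42.7) / 4 = 0.041523 mm


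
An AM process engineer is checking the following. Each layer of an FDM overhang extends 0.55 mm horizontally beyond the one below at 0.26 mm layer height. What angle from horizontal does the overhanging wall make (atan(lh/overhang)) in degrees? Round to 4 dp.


angle = atan(0.26/0.55) = 25.3014 degrees


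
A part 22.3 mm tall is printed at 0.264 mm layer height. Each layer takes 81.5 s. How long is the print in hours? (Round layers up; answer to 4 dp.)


Layers = ceil(22.3/0.264) = 85
t = 85 * 81.5 / 3600 = 1.9243 hrs


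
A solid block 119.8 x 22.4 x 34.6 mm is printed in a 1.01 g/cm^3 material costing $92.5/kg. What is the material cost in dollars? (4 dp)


V = 119.8 * 22.4 * 34.6 = 92849.792 mm^3 = 92.849792 cm^3
Mass = 92.849792 * 1.01 / 1000 = 0.09377829 kg
Cost = 0.09377829 * 92.5 = 8.6745 $


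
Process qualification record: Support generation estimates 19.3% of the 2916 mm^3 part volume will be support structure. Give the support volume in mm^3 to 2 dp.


V_support = 2916 * 0.193 = 562.79 mm^3


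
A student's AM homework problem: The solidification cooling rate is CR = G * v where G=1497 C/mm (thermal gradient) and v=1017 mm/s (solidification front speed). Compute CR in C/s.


CR = 1497 * 1017 = 1522449 C/s


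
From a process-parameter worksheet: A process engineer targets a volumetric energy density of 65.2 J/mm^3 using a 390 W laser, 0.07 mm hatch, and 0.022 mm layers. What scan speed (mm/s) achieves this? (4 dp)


v = 390 / (65.2*0.07*0.022) = 3884.1527 mm/s


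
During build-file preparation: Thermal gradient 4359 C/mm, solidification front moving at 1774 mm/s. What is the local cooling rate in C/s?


CR = 4359 * 1774 = 7732866 C/s


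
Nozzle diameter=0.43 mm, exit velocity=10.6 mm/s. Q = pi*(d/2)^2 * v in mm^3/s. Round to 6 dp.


A = pi*(0.43/2)^2 = 0.14522012 mm^2
Q = 0.14522012 * 10.6 = 1.539333 mm^3/s


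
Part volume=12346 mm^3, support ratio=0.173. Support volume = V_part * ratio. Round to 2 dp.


V_support = 12346 * 0.173 = 2135.86 mm^3


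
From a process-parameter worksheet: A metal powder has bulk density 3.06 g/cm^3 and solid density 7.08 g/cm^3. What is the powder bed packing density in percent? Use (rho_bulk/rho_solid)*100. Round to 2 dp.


Packing = (3.06/7.08)*100 = 43.22 %


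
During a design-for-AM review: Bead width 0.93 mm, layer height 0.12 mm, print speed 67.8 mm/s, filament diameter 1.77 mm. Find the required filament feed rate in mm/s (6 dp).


Q = 0.93 * 0.12 * 67.8 = 7.56648 mm^3/s
A_fil = pi*(1.77/2)^2 = 2.46057391 mm^2
v_feed = 7.56648 / 2.46057391 = 3.075087 mm/s


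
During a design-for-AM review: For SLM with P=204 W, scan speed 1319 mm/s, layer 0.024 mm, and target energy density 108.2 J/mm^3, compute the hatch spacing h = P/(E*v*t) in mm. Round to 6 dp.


h = 204 / (108.2*1319*0.024) = 0.059559 mm


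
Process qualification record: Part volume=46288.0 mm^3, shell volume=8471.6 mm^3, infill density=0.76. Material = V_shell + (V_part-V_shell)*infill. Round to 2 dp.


V_infill = (46288.0 - 8471.6) * 0.76 = 28740.46
V_total = 8471.6 + 28740.46 = 37212.06 mm^3


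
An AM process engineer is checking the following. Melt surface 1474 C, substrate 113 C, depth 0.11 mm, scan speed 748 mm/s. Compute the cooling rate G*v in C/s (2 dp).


G = (1474-113)/0.11 = 12372.72727273 C/mm
CR = 12372.72727273 * 748 = 9254800.0 C/s


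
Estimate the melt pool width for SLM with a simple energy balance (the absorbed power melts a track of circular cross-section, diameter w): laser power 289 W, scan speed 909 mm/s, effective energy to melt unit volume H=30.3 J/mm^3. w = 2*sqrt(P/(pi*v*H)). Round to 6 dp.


w = 2*sqrt(289/(pi*909*30.3)) = 0.115585 mm


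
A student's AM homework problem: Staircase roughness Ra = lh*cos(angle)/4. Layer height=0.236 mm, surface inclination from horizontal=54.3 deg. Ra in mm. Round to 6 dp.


Ra = 0.236 * cos(54.3) / 4 = 0.034429 mm


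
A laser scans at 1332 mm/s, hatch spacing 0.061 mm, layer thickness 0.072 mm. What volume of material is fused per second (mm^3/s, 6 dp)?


Rate = 1332 * 0.061 * 0.072 = 5.850144 mm^3/s


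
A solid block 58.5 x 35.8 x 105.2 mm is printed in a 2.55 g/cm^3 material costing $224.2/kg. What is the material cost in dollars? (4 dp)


V = 58.5 * 35.8 * 105.2 = 220320.36 mm^3 = 220.32036 cm^3
Mass = 220.32036 * 2.55 / 1000 = 0.56181692 kg
Cost = 0.56181692 * 224.2 = 125.9594 $


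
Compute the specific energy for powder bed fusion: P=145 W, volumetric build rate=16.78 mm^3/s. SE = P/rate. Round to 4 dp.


SE = 145 / 16.78 = 8.6412 J/mm^3


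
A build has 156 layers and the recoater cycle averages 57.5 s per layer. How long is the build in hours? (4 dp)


t = 156 * 57.5 / 3600 = 2.4917 hrs


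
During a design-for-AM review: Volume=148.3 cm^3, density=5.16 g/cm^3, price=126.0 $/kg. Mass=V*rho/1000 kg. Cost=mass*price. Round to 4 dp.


Mass = 148.3*5.16/1000 = 0.765228 kg
Cost = 0.765228 * 126.0 = 96.4187 $


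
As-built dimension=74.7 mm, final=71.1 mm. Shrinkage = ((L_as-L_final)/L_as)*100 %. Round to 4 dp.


Shrinkage = ((74.7-71.1)/74.7)*100 = 4.8193 %


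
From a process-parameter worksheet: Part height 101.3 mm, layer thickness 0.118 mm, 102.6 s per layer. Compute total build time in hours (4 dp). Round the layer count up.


Layers = ceil(101.3/0.118) = 859
t = 859 * 102.6 / 3600 = 24.4815 hrs


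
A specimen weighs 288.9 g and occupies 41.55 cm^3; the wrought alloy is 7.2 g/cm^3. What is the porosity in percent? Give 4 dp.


rho_part = 288.9 / 41.55 = 6.95306859 g/cm^3
Porosity = (1 - 6.95306859/7.2)*100 = 3.4296 %


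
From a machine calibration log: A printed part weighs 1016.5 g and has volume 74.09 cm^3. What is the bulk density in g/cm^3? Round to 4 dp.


rho = 1016.5 / 74.09 = 13.7198 g/cm^3


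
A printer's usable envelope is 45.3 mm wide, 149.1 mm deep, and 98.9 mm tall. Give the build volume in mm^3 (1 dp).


V = 45.3 * 149.1 * 98.9 = 667993.3 mm^3


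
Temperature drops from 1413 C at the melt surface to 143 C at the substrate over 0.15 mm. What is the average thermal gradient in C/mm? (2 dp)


G = (1413-143)/0.15 = 8466.67 C/mm


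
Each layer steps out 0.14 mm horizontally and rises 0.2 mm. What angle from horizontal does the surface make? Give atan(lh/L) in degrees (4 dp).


angle = atan(0.2/0.14) = 55.008 degrees


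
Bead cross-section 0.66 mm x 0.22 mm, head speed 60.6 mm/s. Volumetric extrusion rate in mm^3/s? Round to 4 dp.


Rate = 0.66 * 0.22 * 60.6 = 8.7991 mm^3/s


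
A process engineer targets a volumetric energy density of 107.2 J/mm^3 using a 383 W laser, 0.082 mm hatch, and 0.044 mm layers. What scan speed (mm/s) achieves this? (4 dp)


v = 383 / (107.2*0.082*0.044) = 990.2331 mm/s


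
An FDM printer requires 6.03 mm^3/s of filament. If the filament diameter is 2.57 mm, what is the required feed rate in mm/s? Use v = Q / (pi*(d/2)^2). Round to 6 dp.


A = pi*(2.57/2)^2 = 5.187476
v = 6.03 / 5.187476 = 1.162415 mm/s


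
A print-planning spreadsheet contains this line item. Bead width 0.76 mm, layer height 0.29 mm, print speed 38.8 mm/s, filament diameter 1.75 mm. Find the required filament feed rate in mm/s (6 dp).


Q = 0.76 * 0.29 * 38.8 = 8.55152 mm^3/s
A_fil = pi*(1.75/2)^2 = 2.40528188 mm^2
v_feed = 8.55152 / 2.40528188 = 3.555309 mm/s


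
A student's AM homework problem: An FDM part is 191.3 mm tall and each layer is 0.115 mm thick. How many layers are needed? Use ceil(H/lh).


Layers = ceil(191.3/0.115) = 1664


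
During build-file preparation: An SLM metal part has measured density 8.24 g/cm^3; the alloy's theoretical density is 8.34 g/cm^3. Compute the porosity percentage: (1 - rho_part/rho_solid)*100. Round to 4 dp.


Porosity = (1-8.24/8.34)*100 = 1.199 %


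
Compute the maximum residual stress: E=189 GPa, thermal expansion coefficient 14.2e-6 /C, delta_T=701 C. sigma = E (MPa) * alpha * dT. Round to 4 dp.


sigma = 189*1000 * 14.2e-6 * 701 = 1881.3438 MPa


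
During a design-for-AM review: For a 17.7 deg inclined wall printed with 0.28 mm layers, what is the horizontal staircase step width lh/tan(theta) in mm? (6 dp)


step = 0.28 / tan(17.7) = 0.877356 mm


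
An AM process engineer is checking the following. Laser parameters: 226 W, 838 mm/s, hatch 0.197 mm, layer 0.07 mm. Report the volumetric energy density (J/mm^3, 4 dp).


E = 226 / (838*0.197*0.07) = 19.5569 J/mm^3


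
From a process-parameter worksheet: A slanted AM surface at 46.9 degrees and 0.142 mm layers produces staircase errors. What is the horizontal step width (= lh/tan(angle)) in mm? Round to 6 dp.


step = 0.142 / tan(46.9) = 0.132881 mm


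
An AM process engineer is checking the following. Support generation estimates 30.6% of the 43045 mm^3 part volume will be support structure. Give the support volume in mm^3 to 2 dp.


V_support = 43045 * 0.306 = 13171.77 mm^3


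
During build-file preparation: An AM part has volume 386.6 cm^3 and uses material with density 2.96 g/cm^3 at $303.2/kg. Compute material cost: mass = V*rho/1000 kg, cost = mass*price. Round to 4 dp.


Mass = 386.6*2.96/1000 = 1.144336 kg
Cost = 1.144336 * 303.2 = 346.9627 $


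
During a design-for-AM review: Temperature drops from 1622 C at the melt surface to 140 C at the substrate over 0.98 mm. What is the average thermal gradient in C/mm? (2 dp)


G = (1622-140)/0.98 = 1512.24 C/mm


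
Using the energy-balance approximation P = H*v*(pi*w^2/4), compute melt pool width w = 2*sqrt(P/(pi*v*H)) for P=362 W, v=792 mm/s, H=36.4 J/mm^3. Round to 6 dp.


w = 2*sqrt(362/(pi*792*36.4)) = 0.126443 mm


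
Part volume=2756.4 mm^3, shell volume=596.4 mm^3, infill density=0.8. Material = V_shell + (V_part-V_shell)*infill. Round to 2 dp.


V_infill = (2756.4 - 596.4) * 0.8 = 1728.0
V_total = 596.4 + 1728.0 = 2324.4 mm^3


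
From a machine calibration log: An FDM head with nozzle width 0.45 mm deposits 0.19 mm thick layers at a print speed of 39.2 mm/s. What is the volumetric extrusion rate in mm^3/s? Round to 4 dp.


Rate = 0.45 * 0.19 * 39.2 = 3.3516 mm^3/s


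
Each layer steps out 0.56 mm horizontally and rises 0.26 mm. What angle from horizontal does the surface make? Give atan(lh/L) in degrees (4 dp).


angle = atan(0.26/0.56) = 24.9048 degrees


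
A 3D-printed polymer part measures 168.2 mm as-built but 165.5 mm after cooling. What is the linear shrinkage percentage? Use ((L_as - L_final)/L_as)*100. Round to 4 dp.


Shrinkage = ((168.2-165.5)/168.2)*100 = 1.6052 %


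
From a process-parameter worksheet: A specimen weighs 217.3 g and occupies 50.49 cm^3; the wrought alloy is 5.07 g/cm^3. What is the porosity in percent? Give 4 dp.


rho_part = 217.3 / 50.49 = 4.30382254 g/cm^3
Porosity = (1 - 4.30382254/5.07)*100 = 15.112 %
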